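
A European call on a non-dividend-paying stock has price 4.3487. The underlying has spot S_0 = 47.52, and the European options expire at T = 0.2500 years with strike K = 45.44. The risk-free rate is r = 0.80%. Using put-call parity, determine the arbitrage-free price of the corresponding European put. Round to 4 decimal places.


Answer: Put price = 2.1779

Derivation:
Put-call parity: C - P = S_0 * exp(-qT) - K * exp(-rT).
S_0 * exp(-qT) = 47.5200 * 1.00000000 = 47.52000000
K * exp(-rT) = 45.4400 * 0.99800200 = 45.34921082
P = C - S*exp(-qT) + K*exp(-rT)
P = 4.3487 - 47.52000000 + 45.34921082 = 2.1779


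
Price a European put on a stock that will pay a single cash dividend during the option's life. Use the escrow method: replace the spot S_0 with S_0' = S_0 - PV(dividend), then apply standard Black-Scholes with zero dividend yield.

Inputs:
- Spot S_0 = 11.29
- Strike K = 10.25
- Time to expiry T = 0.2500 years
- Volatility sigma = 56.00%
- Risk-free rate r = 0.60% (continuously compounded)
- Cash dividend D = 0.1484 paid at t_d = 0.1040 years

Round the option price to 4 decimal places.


PV(D) = D * exp(-r * t_d) = 0.1484 * 0.99937619 = 0.14830743
S_0' = S_0 - PV(D) = 11.2900 - 0.14830743 = 11.14169257
d1 = (ln(S_0'/K) + (r + sigma^2/2)*T) / (sigma*sqrt(T)) = 0.44327305
d2 = d1 - sigma*sqrt(T) = 0.16327305
exp(-rT) = 0.99850112
N(-d1) = 0.32878412; N(-d2) = 0.43515173
P = K * exp(-rT) * N(-d2) - S_0' * N(-d1) = 10.2500 * 0.99850112 * 0.43515173 - 11.14169257 * 0.32878412 = 0.7904

Answer: Price = 0.7904


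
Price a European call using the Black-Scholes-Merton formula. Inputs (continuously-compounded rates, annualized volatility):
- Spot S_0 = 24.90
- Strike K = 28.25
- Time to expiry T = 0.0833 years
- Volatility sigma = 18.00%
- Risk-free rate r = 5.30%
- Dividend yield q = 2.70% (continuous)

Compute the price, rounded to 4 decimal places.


Answer: Price = 0.0039

Derivation:
d1 = (ln(S/K) + (r - q + 0.5*sigma^2) * T) / (sigma * sqrt(T)) = -2.36203509
d2 = d1 - sigma * sqrt(T) = -2.41398622
exp(-rT) = 0.99559483; exp(-qT) = 0.99775343
C = S_0 * exp(-qT) * N(d1) - K * exp(-rT) * N(d2)
N(d1) = 0.00908746; N(d2) = 0.00788953
C = 24.9000 * 0.99775343 * 0.00908746 - 28.2500 * 0.99559483 * 0.00788953 = 0.0039


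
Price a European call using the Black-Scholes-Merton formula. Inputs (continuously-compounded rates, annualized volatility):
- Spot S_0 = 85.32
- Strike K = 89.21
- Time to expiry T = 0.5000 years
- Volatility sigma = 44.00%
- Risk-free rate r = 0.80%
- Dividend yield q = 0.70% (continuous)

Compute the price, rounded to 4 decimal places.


d1 = (ln(S/K) + (r - q + 0.5*sigma^2) * T) / (sigma * sqrt(T)) = 0.01387135
d2 = d1 - sigma * sqrt(T) = -0.29725563
exp(-rT) = 0.99600799; exp(-qT) = 0.99650612
C = S_0 * exp(-qT) * N(d1) - K * exp(-rT) * N(d2)
N(d1) = 0.50553369; N(d2) = 0.38313568
C = 85.3200 * 0.99650612 * 0.50553369 - 89.2100 * 0.99600799 * 0.38313568 = 8.9383

Answer: Price = 8.9383


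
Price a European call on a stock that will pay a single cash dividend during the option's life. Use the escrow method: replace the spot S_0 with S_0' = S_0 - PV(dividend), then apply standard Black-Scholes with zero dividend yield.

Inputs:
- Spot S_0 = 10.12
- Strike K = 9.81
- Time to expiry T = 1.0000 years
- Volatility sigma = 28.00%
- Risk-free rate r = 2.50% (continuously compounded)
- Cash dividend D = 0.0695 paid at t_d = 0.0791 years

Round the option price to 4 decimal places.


PV(D) = D * exp(-r * t_d) = 0.0695 * 0.99802445 = 0.06936270
S_0' = S_0 - PV(D) = 10.1200 - 0.06936270 = 10.05063730
d1 = (ln(S_0'/K) + (r + sigma^2/2)*T) / (sigma*sqrt(T)) = 0.31583490
d2 = d1 - sigma*sqrt(T) = 0.03583490
exp(-rT) = 0.97530991
N(d1) = 0.62393609; N(d2) = 0.51429300
C = S_0' * N(d1) - K * exp(-rT) * N(d2) = 10.05063730 * 0.62393609 - 9.8100 * 0.97530991 * 0.51429300 = 1.3503

Answer: Price = 1.3503


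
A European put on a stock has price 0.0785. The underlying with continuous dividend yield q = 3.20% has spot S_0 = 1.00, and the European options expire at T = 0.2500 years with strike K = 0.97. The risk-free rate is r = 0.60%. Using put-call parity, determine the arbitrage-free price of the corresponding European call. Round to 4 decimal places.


Answer: Call price = 0.1020

Derivation:
Put-call parity: C - P = S_0 * exp(-qT) - K * exp(-rT).
S_0 * exp(-qT) = 1.0000 * 0.99203191 = 0.99203191
K * exp(-rT) = 0.9700 * 0.99850112 = 0.96854609
C = P + S*exp(-qT) - K*exp(-rT)
C = 0.0785 + 0.99203191 - 0.96854609 = 0.1020


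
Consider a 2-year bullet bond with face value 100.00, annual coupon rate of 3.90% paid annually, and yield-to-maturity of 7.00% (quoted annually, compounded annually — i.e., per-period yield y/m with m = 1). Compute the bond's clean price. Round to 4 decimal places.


Coupon per period c = face * coupon_rate / m = 3.900000
Periods per year m = 1; per-period yield y/m = 0.070000
Number of cashflows N = 2
Cashflows (t years, CF_t, discount factor 1/(1+y/m)^(m*t), PV):
  t = 1.0000: CF_t = 3.900000, DF = 0.934579, PV = 3.644860
  t = 2.0000: CF_t = 103.900000, DF = 0.873439, PV = 90.750284
Price P = sum_t PV_t = 94.395144

Answer: Price = 94.3951


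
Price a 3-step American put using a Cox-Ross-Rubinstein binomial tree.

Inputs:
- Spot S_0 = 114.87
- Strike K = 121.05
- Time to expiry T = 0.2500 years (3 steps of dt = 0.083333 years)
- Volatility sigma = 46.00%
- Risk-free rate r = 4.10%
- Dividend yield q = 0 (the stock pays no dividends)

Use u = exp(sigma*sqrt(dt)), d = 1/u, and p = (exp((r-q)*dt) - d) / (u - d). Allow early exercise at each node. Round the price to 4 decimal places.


Answer: Price = V(0,0) = 14.1260

Derivation:
dt = T/N = 0.083333
u = exp(sigma*sqrt(dt)) = 1.142011; d = 1/u = 0.875648
p = (exp((r-q)*dt) - d) / (u - d) = 0.479700
Discount per step: exp(-r*dt) = 0.996589
Stock lattice S(k, i) with i counting down-moves:
  k=0: S(0,0) = 114.8700
  k=1: S(1,0) = 131.1828; S(1,1) = 100.5857
  k=2: S(2,0) = 149.8122; S(2,1) = 114.8700; S(2,2) = 88.0777
  k=3: S(3,0) = 171.0871; S(3,1) = 131.1828; S(3,2) = 100.5857; S(3,3) = 77.1251
Terminal payoffs V(N, i) = max(K - S_T, 0):
  V(3,0) = 0.000000; V(3,1) = 0.000000; V(3,2) = 20.464261; V(3,3) = 43.924855
Backward induction: V(k, i) = exp(-r*dt) * [p * V(k+1, i) + (1-p) * V(k+1, i+1)]; then take max(V_cont, immediate exercise) for American.
  V(2,0) = exp(-r*dt) * [p*0.000000 + (1-p)*0.000000] = 0.000000; exercise = 0.000000; V(2,0) = max -> 0.000000
  V(2,1) = exp(-r*dt) * [p*0.000000 + (1-p)*20.464261] = 10.611235; exercise = 6.180000; V(2,1) = max -> 10.611235
  V(2,2) = exp(-r*dt) * [p*20.464261 + (1-p)*43.924855] = 32.559370; exercise = 32.972251; V(2,2) = max -> 32.972251
  V(1,0) = exp(-r*dt) * [p*0.000000 + (1-p)*10.611235] = 5.502193; exercise = 0.000000; V(1,0) = max -> 5.502193
  V(1,1) = exp(-r*dt) * [p*10.611235 + (1-p)*32.972251] = 22.169793; exercise = 20.464261; V(1,1) = max -> 22.169793
  V(0,0) = exp(-r*dt) * [p*5.502193 + (1-p)*22.169793] = 14.125996; exercise = 6.180000; V(0,0) = max -> 14.125996


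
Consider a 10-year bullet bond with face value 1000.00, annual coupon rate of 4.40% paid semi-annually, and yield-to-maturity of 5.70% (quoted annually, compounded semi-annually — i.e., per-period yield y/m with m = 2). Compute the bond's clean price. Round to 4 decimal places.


Answer: Price = 901.9416

Derivation:
Coupon per period c = face * coupon_rate / m = 22.000000
Periods per year m = 2; per-period yield y/m = 0.028500
Number of cashflows N = 20
Cashflows (t years, CF_t, discount factor 1/(1+y/m)^(m*t), PV):
  t = 0.5000: CF_t = 22.000000, DF = 0.972290, PV = 21.390374
  t = 1.0000: CF_t = 22.000000, DF = 0.945347, PV = 20.797642
  t = 1.5000: CF_t = 22.000000, DF = 0.919152, PV = 20.221334
  t = 2.0000: CF_t = 22.000000, DF = 0.893682, PV = 19.660995
  t = 2.5000: CF_t = 22.000000, DF = 0.868917, PV = 19.116184
  t = 3.0000: CF_t = 22.000000, DF = 0.844840, PV = 18.586470
  t = 3.5000: CF_t = 22.000000, DF = 0.821429, PV = 18.071434
  t = 4.0000: CF_t = 22.000000, DF = 0.798667, PV = 17.570670
  t = 4.5000: CF_t = 22.000000, DF = 0.776536, PV = 17.083782
  t = 5.0000: CF_t = 22.000000, DF = 0.755018, PV = 16.610386
  t = 5.5000: CF_t = 22.000000, DF = 0.734096, PV = 16.150108
  t = 6.0000: CF_t = 22.000000, DF = 0.713754, PV = 15.702584
  t = 6.5000: CF_t = 22.000000, DF = 0.693976, PV = 15.267461
  t = 7.0000: CF_t = 22.000000, DF = 0.674745, PV = 14.844396
  t = 7.5000: CF_t = 22.000000, DF = 0.656048, PV = 14.433054
  t = 8.0000: CF_t = 22.000000, DF = 0.637869, PV = 14.033110
  t = 8.5000: CF_t = 22.000000, DF = 0.620193, PV = 13.644249
  t = 9.0000: CF_t = 22.000000, DF = 0.603007, PV = 13.266164
  t = 9.5000: CF_t = 22.000000, DF = 0.586298, PV = 12.898555
  t = 10.0000: CF_t = 1022.000000, DF = 0.570051, PV = 582.592615
Price P = sum_t PV_t = 901.941566


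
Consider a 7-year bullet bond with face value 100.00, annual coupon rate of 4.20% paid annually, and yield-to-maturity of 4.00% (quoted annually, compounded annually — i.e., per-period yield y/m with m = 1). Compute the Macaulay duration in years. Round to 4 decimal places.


Coupon per period c = face * coupon_rate / m = 4.200000
Periods per year m = 1; per-period yield y/m = 0.040000
Number of cashflows N = 7
Cashflows (t years, CF_t, discount factor 1/(1+y/m)^(m*t), PV):
  t = 1.0000: CF_t = 4.200000, DF = 0.961538, PV = 4.038462
  t = 2.0000: CF_t = 4.200000, DF = 0.924556, PV = 3.883136
  t = 3.0000: CF_t = 4.200000, DF = 0.888996, PV = 3.733785
  t = 4.0000: CF_t = 4.200000, DF = 0.854804, PV = 3.590178
  t = 5.0000: CF_t = 4.200000, DF = 0.821927, PV = 3.452094
  t = 6.0000: CF_t = 4.200000, DF = 0.790315, PV = 3.319321
  t = 7.0000: CF_t = 104.200000, DF = 0.759918, PV = 79.183436
Price P = sum_t PV_t = 101.200411
Macaulay numerator sum_t t * PV_t:
  t * PV_t at t = 1.0000: 4.038462
  t * PV_t at t = 2.0000: 7.766272
  t * PV_t at t = 3.0000: 11.201354
  t * PV_t at t = 4.0000: 14.360710
  t * PV_t at t = 5.0000: 17.260469
  t * PV_t at t = 6.0000: 19.915926
  t * PV_t at t = 7.0000: 554.284053
Macaulay duration D = (sum_t t * PV_t) / P = 628.827246 / 101.200411 = 6.213683

Answer: Macaulay duration = 6.2137 years


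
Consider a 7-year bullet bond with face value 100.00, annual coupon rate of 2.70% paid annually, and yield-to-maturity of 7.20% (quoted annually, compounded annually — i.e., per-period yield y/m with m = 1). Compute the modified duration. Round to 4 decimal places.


Coupon per period c = face * coupon_rate / m = 2.700000
Periods per year m = 1; per-period yield y/m = 0.072000
Number of cashflows N = 7
Cashflows (t years, CF_t, discount factor 1/(1+y/m)^(m*t), PV):
  t = 1.0000: CF_t = 2.700000, DF = 0.932836, PV = 2.518657
  t = 2.0000: CF_t = 2.700000, DF = 0.870183, PV = 2.349493
  t = 3.0000: CF_t = 2.700000, DF = 0.811738, PV = 2.191691
  t = 4.0000: CF_t = 2.700000, DF = 0.757218, PV = 2.044488
  t = 5.0000: CF_t = 2.700000, DF = 0.706360, PV = 1.907172
  t = 6.0000: CF_t = 2.700000, DF = 0.658918, PV = 1.779078
  t = 7.0000: CF_t = 102.700000, DF = 0.614662, PV = 63.125807
Price P = sum_t PV_t = 75.916387
First compute Macaulay numerator sum_t t * PV_t:
  t * PV_t at t = 1.0000: 2.518657
  t * PV_t at t = 2.0000: 4.698986
  t * PV_t at t = 3.0000: 6.575074
  t * PV_t at t = 4.0000: 8.177953
  t * PV_t at t = 5.0000: 9.535859
  t * PV_t at t = 6.0000: 10.674470
  t * PV_t at t = 7.0000: 441.880652
Macaulay duration D = 484.061651 / 75.916387 = 6.376247
Modified duration = D / (1 + y/m) = 6.376247 / (1 + 0.072000) = 5.947992

Answer: Modified duration = 5.9480


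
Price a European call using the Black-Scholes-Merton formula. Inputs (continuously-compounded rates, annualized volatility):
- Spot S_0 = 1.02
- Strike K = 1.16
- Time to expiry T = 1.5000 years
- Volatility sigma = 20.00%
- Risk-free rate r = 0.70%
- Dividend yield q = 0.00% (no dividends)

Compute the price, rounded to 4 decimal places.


d1 = (ln(S/K) + (r - q + 0.5*sigma^2) * T) / (sigma * sqrt(T)) = -0.35973769
d2 = d1 - sigma * sqrt(T) = -0.60468666
exp(-rT) = 0.98955493; exp(-qT) = 1.00000000
C = S_0 * exp(-qT) * N(d1) - K * exp(-rT) * N(d2)
N(d1) = 0.35952165; N(d2) = 0.27269361
C = 1.0200 * 1.00000000 * 0.35952165 - 1.1600 * 0.98955493 * 0.27269361 = 0.0537

Answer: Price = 0.0537


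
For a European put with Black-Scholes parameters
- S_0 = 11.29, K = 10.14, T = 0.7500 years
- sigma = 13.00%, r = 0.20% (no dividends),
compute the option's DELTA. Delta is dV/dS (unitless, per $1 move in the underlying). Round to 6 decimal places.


d1 = 1.0238363722; d2 = 0.9112530698
phi(d1) = 0.2362041060; exp(-qT) = 1.0000000000; exp(-rT) = 0.9985011244
N(-d1) = 0.1529562838
Delta = -exp(-qT) * N(-d1) = -1.0000000000 * 0.1529562838 = -0.152956

Answer: Delta = -0.152956


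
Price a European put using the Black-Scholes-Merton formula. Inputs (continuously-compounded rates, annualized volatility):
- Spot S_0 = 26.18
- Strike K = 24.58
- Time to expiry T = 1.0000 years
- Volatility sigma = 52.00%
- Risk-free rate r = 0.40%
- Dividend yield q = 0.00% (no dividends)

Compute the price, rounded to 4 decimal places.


Answer: Price = 4.3894

Derivation:
d1 = (ln(S/K) + (r - q + 0.5*sigma^2) * T) / (sigma * sqrt(T)) = 0.38896665
d2 = d1 - sigma * sqrt(T) = -0.13103335
exp(-rT) = 0.99600799; exp(-qT) = 1.00000000
P = K * exp(-rT) * N(-d2) - S_0 * exp(-qT) * N(-d1)
N(-d1) = 0.34865041; N(-d2) = 0.55212554
P = 24.5800 * 0.99600799 * 0.55212554 - 26.1800 * 1.00000000 * 0.34865041 = 4.3894


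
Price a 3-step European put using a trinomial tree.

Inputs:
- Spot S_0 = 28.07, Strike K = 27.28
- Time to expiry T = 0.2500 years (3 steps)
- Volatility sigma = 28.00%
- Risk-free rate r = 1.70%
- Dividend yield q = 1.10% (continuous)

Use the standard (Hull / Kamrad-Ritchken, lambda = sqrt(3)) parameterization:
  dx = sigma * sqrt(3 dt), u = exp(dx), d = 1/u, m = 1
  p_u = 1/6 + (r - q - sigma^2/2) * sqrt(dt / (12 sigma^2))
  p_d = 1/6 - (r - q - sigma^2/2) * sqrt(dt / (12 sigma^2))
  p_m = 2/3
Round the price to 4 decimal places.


dt = T/N = 0.083333; dx = sigma*sqrt(3*dt) = 0.140000
u = exp(dx) = 1.150274; d = 1/u = 0.869358
p_u = 0.156786, p_m = 0.666667, p_d = 0.176548
Discount per step: exp(-r*dt) = 0.998584
Stock lattice S(k, j) with j the centered position index:
  k=0: S(0,+0) = 28.0700
  k=1: S(1,-1) = 24.4029; S(1,+0) = 28.0700; S(1,+1) = 32.2882
  k=2: S(2,-2) = 21.2148; S(2,-1) = 24.4029; S(2,+0) = 28.0700; S(2,+1) = 32.2882; S(2,+2) = 37.1403
  k=3: S(3,-3) = 18.4433; S(3,-2) = 21.2148; S(3,-1) = 24.4029; S(3,+0) = 28.0700; S(3,+1) = 32.2882; S(3,+2) = 37.1403; S(3,+3) = 42.7215
Terminal payoffs V(N, j) = max(K - S_T, 0):
  V(3,-3) = 8.836696; V(3,-2) = 6.065150; V(3,-1) = 2.877114; V(3,+0) = 0.000000; V(3,+1) = 0.000000; V(3,+2) = 0.000000; V(3,+3) = 0.000000
Backward induction: V(k, j) = exp(-r*dt) * [p_u * V(k+1, j+1) + p_m * V(k+1, j) + p_d * V(k+1, j-1)]
  V(2,-2) = exp(-r*dt) * [p_u*2.877114 + p_m*6.065150 + p_d*8.836696] = 6.046050
  V(2,-1) = exp(-r*dt) * [p_u*0.000000 + p_m*2.877114 + p_d*6.065150] = 2.984633
  V(2,+0) = exp(-r*dt) * [p_u*0.000000 + p_m*0.000000 + p_d*2.877114] = 0.507229
  V(2,+1) = exp(-r*dt) * [p_u*0.000000 + p_m*0.000000 + p_d*0.000000] = 0.000000
  V(2,+2) = exp(-r*dt) * [p_u*0.000000 + p_m*0.000000 + p_d*0.000000] = 0.000000
  V(1,-1) = exp(-r*dt) * [p_u*0.507229 + p_m*2.984633 + p_d*6.046050] = 3.132257
  V(1,+0) = exp(-r*dt) * [p_u*0.000000 + p_m*0.507229 + p_d*2.984633] = 0.863858
  V(1,+1) = exp(-r*dt) * [p_u*0.000000 + p_m*0.000000 + p_d*0.507229] = 0.089423
  V(0,+0) = exp(-r*dt) * [p_u*0.089423 + p_m*0.863858 + p_d*3.132257] = 1.141300

Answer: Price = V(0,0) = 1.1413


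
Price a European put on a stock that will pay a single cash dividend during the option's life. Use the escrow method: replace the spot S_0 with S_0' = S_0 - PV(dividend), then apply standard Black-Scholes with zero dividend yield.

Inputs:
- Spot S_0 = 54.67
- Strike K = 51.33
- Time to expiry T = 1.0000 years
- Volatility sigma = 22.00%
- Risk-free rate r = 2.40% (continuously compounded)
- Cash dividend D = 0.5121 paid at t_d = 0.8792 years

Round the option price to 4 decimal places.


Answer: Price = 2.8206

Derivation:
PV(D) = D * exp(-r * t_d) = 0.5121 * 0.97912026 = 0.50140749
S_0' = S_0 - PV(D) = 54.6700 - 0.50140749 = 54.16859251
d1 = (ln(S_0'/K) + (r + sigma^2/2)*T) / (sigma*sqrt(T)) = 0.46375405
d2 = d1 - sigma*sqrt(T) = 0.24375405
exp(-rT) = 0.97628571
N(-d1) = 0.32141199; N(-d2) = 0.40371066
P = K * exp(-rT) * N(-d2) - S_0' * N(-d1) = 51.3300 * 0.97628571 * 0.40371066 - 54.16859251 * 0.32141199 = 2.8206


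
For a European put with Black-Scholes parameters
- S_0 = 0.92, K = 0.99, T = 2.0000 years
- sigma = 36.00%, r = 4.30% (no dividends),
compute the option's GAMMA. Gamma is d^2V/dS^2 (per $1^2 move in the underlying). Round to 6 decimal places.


d1 = 0.2794421710; d2 = -0.2296747115
phi(d1) = 0.3836661534; exp(-qT) = 1.0000000000; exp(-rT) = 0.9175942312
Gamma = exp(-qT) * phi(d1) / (S * sigma * sqrt(T)) = 1.0000000000 * 0.3836661534 / (0.9200 * 0.3600 * 1.4142135624) = 0.819121

Answer: Gamma = 0.819121


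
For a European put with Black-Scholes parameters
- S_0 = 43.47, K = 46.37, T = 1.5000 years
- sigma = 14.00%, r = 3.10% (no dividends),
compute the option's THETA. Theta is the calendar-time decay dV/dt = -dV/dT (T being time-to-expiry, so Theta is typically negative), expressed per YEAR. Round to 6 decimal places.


Answer: Theta = -0.200884

Derivation:
d1 = -0.0197222032; d2 = -0.1911864851
phi(d1) = 0.3988647006; exp(-qT) = 1.0000000000; exp(-rT) = 0.9545645606
Theta = -S*exp(-qT)*phi(d1)*sigma/(2*sqrt(T)) + r*K*exp(-rT)*N(-d2) - q*S*exp(-qT)*N(-d1)
N(-d1) = 0.5078675107; N(-d2) = 0.5758102542; sqrt(T) = 1.2247448714
Term 1 = -43.4700 * 1.0000000000 * 0.3988647006 * 0.1400 / (2 * 1.2247448714) = -0.9909863073
Term 2 = 0.0310 * 46.3700 * 0.9545645606 * 0.5758102542 = 0.7901026001
Term 3 = 0 (no dividend yield, q = 0)
Theta = -0.9909863073 + (0.7901026001) + (0.0000000000) = -0.200884


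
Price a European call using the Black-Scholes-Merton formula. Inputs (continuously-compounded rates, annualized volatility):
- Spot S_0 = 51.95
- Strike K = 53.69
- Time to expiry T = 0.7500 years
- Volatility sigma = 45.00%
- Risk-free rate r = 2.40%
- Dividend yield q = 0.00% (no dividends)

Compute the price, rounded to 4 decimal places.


Answer: Price = 7.7012

Derivation:
d1 = (ln(S/K) + (r - q + 0.5*sigma^2) * T) / (sigma * sqrt(T)) = 0.15650671
d2 = d1 - sigma * sqrt(T) = -0.23320472
exp(-rT) = 0.98216103; exp(-qT) = 1.00000000
C = S_0 * exp(-qT) * N(d1) - K * exp(-rT) * N(d2)
N(d1) = 0.56218318; N(d2) = 0.40780122
C = 51.9500 * 1.00000000 * 0.56218318 - 53.6900 * 0.98216103 * 0.40780122 = 7.7012


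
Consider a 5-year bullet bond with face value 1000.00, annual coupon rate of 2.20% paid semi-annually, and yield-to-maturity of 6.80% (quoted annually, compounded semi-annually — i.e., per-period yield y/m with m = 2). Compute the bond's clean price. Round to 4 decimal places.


Answer: Price = 807.7503

Derivation:
Coupon per period c = face * coupon_rate / m = 11.000000
Periods per year m = 2; per-period yield y/m = 0.034000
Number of cashflows N = 10
Cashflows (t years, CF_t, discount factor 1/(1+y/m)^(m*t), PV):
  t = 0.5000: CF_t = 11.000000, DF = 0.967118, PV = 10.638298
  t = 1.0000: CF_t = 11.000000, DF = 0.935317, PV = 10.288489
  t = 1.5000: CF_t = 11.000000, DF = 0.904562, PV = 9.950183
  t = 2.0000: CF_t = 11.000000, DF = 0.874818, PV = 9.623001
  t = 2.5000: CF_t = 11.000000, DF = 0.846052, PV = 9.306577
  t = 3.0000: CF_t = 11.000000, DF = 0.818233, PV = 9.000558
  t = 3.5000: CF_t = 11.000000, DF = 0.791327, PV = 8.704602
  t = 4.0000: CF_t = 11.000000, DF = 0.765307, PV = 8.418377
  t = 4.5000: CF_t = 11.000000, DF = 0.740142, PV = 8.141564
  t = 5.0000: CF_t = 1011.000000, DF = 0.715805, PV = 723.678663
Price P = sum_t PV_t = 807.750313


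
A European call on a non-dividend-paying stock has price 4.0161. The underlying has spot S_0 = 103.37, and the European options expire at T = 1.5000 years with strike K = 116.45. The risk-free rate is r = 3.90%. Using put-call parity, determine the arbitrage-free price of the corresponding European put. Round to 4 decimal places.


Put-call parity: C - P = S_0 * exp(-qT) - K * exp(-rT).
S_0 * exp(-qT) = 103.3700 * 1.00000000 = 103.37000000
K * exp(-rT) = 116.4500 * 0.94317824 = 109.83310609
P = C - S*exp(-qT) + K*exp(-rT)
P = 4.0161 - 103.37000000 + 109.83310609 = 10.4792

Answer: Put price = 10.4792


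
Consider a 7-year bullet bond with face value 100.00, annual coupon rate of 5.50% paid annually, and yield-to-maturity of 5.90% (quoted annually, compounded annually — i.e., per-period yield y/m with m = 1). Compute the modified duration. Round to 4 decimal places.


Answer: Modified duration = 5.6491

Derivation:
Coupon per period c = face * coupon_rate / m = 5.500000
Periods per year m = 1; per-period yield y/m = 0.059000
Number of cashflows N = 7
Cashflows (t years, CF_t, discount factor 1/(1+y/m)^(m*t), PV):
  t = 1.0000: CF_t = 5.500000, DF = 0.944287, PV = 5.193579
  t = 2.0000: CF_t = 5.500000, DF = 0.891678, PV = 4.904229
  t = 3.0000: CF_t = 5.500000, DF = 0.842000, PV = 4.631000
  t = 4.0000: CF_t = 5.500000, DF = 0.795090, PV = 4.372994
  t = 5.0000: CF_t = 5.500000, DF = 0.750793, PV = 4.129361
  t = 6.0000: CF_t = 5.500000, DF = 0.708964, PV = 3.899303
  t = 7.0000: CF_t = 105.500000, DF = 0.669466, PV = 70.628623
Price P = sum_t PV_t = 97.759089
First compute Macaulay numerator sum_t t * PV_t:
  t * PV_t at t = 1.0000: 5.193579
  t * PV_t at t = 2.0000: 9.808459
  t * PV_t at t = 3.0000: 13.893001
  t * PV_t at t = 4.0000: 17.491975
  t * PV_t at t = 5.0000: 20.646807
  t * PV_t at t = 6.0000: 23.395815
  t * PV_t at t = 7.0000: 494.400361
Macaulay duration D = 584.829996 / 97.759089 = 5.982359
Modified duration = D / (1 + y/m) = 5.982359 / (1 + 0.059000) = 5.649065


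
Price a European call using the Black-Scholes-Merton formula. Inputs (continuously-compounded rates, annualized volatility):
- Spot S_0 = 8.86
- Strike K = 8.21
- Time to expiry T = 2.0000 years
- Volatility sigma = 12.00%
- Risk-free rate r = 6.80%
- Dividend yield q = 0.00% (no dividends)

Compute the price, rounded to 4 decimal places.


Answer: Price = 1.7621

Derivation:
d1 = (ln(S/K) + (r - q + 0.5*sigma^2) * T) / (sigma * sqrt(T)) = 1.33521701
d2 = d1 - sigma * sqrt(T) = 1.16551139
exp(-rT) = 0.87284263; exp(-qT) = 1.00000000
C = S_0 * exp(-qT) * N(d1) - K * exp(-rT) * N(d2)
N(d1) = 0.90909734; N(d2) = 0.87809397
C = 8.8600 * 1.00000000 * 0.90909734 - 8.2100 * 0.87284263 * 0.87809397 = 1.7621


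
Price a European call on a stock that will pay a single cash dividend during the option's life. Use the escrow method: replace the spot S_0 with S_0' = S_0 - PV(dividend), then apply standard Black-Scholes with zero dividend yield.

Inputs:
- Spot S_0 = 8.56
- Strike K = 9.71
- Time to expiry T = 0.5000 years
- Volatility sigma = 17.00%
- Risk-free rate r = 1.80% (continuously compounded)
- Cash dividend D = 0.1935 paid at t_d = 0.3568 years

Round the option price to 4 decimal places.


PV(D) = D * exp(-r * t_d) = 0.1935 * 0.99359818 = 0.19226125
S_0' = S_0 - PV(D) = 8.5600 - 0.19226125 = 8.36773875
d1 = (ln(S_0'/K) + (r + sigma^2/2)*T) / (sigma*sqrt(T)) = -1.10265063
d2 = d1 - sigma*sqrt(T) = -1.22285878
exp(-rT) = 0.99104038
N(d1) = 0.13508946; N(d2) = 0.11069152
C = S_0' * N(d1) - K * exp(-rT) * N(d2) = 8.36773875 * 0.13508946 - 9.7100 * 0.99104038 * 0.11069152 = 0.0652

Answer: Price = 0.0652


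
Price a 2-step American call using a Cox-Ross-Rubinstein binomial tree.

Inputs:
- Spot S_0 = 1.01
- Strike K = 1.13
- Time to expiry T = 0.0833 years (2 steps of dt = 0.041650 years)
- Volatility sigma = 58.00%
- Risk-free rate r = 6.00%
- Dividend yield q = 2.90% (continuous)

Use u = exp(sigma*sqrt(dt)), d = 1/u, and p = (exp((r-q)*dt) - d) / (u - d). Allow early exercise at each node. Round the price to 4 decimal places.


dt = T/N = 0.041650
u = exp(sigma*sqrt(dt)) = 1.125659; d = 1/u = 0.888369
p = (exp((r-q)*dt) - d) / (u - d) = 0.475887
Discount per step: exp(-r*dt) = 0.997504
Stock lattice S(k, i) with i counting down-moves:
  k=0: S(0,0) = 1.0100
  k=1: S(1,0) = 1.1369; S(1,1) = 0.8973
  k=2: S(2,0) = 1.2798; S(2,1) = 1.0100; S(2,2) = 0.7971
Terminal payoffs V(N, i) = max(S_T - K, 0):
  V(2,0) = 0.149778; V(2,1) = 0.000000; V(2,2) = 0.000000
Backward induction: V(k, i) = exp(-r*dt) * [p * V(k+1, i) + (1-p) * V(k+1, i+1)]; then take max(V_cont, immediate exercise) for American.
  V(1,0) = exp(-r*dt) * [p*0.149778 + (1-p)*0.000000] = 0.071100; exercise = 0.006915; V(1,0) = max -> 0.071100
  V(1,1) = exp(-r*dt) * [p*0.000000 + (1-p)*0.000000] = 0.000000; exercise = 0.000000; V(1,1) = max -> 0.000000
  V(0,0) = exp(-r*dt) * [p*0.071100 + (1-p)*0.000000] = 0.033751; exercise = 0.000000; V(0,0) = max -> 0.033751

Answer: Price = V(0,0) = 0.0338


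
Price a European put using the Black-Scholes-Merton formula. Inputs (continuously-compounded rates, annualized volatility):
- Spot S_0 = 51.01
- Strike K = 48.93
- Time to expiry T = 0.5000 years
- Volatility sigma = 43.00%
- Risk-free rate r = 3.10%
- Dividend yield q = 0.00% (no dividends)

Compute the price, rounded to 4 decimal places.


Answer: Price = 4.6810

Derivation:
d1 = (ln(S/K) + (r - q + 0.5*sigma^2) * T) / (sigma * sqrt(T)) = 0.33992427
d2 = d1 - sigma * sqrt(T) = 0.03586836
exp(-rT) = 0.98461951; exp(-qT) = 1.00000000
P = K * exp(-rT) * N(-d2) - S_0 * exp(-qT) * N(-d1)
N(-d1) = 0.36695678; N(-d2) = 0.48569366
P = 48.9300 * 0.98461951 * 0.48569366 - 51.0100 * 1.00000000 * 0.36695678 = 4.6810


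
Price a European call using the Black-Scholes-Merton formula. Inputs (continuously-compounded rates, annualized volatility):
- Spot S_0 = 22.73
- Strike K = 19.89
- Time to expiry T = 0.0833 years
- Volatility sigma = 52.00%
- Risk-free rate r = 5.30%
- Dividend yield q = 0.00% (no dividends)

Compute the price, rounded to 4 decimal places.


d1 = (ln(S/K) + (r - q + 0.5*sigma^2) * T) / (sigma * sqrt(T)) = 0.99376710
d2 = d1 - sigma * sqrt(T) = 0.84368606
exp(-rT) = 0.99559483; exp(-qT) = 1.00000000
C = S_0 * exp(-qT) * N(d1) - K * exp(-rT) * N(d2)
N(d1) = 0.83983187; N(d2) = 0.80057757
C = 22.7300 * 1.00000000 * 0.83983187 - 19.8900 * 0.99559483 * 0.80057757 = 3.2360

Answer: Price = 3.2360


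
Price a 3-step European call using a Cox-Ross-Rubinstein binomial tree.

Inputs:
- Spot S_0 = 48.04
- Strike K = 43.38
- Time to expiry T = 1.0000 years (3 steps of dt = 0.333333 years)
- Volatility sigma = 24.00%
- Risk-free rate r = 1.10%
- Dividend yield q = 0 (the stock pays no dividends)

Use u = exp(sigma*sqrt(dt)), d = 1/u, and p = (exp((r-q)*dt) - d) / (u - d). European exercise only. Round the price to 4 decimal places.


Answer: Price = V(0,0) = 7.3724

Derivation:
dt = T/N = 0.333333
u = exp(sigma*sqrt(dt)) = 1.148623; d = 1/u = 0.870607
p = (exp((r-q)*dt) - d) / (u - d) = 0.478627
Discount per step: exp(-r*dt) = 0.996340
Stock lattice S(k, i) with i counting down-moves:
  k=0: S(0,0) = 48.0400
  k=1: S(1,0) = 55.1799; S(1,1) = 41.8240
  k=2: S(2,0) = 63.3809; S(2,1) = 48.0400; S(2,2) = 36.4123
  k=3: S(3,0) = 72.8007; S(3,1) = 55.1799; S(3,2) = 41.8240; S(3,3) = 31.7008
Terminal payoffs V(N, i) = max(S_T - K, 0):
  V(3,0) = 29.420745; V(3,1) = 11.799862; V(3,2) = 0.000000; V(3,3) = 0.000000
Backward induction: V(k, i) = exp(-r*dt) * [p * V(k+1, i) + (1-p) * V(k+1, i+1)].
  V(2,0) = exp(-r*dt) * [p*29.420745 + (1-p)*11.799862] = 20.159642
  V(2,1) = exp(-r*dt) * [p*11.799862 + (1-p)*0.000000] = 5.627064
  V(2,2) = exp(-r*dt) * [p*0.000000 + (1-p)*0.000000] = 0.000000
  V(1,0) = exp(-r*dt) * [p*20.159642 + (1-p)*5.627064] = 12.536699
  V(1,1) = exp(-r*dt) * [p*5.627064 + (1-p)*0.000000] = 2.683409
  V(0,0) = exp(-r*dt) * [p*12.536699 + (1-p)*2.683409] = 7.372380


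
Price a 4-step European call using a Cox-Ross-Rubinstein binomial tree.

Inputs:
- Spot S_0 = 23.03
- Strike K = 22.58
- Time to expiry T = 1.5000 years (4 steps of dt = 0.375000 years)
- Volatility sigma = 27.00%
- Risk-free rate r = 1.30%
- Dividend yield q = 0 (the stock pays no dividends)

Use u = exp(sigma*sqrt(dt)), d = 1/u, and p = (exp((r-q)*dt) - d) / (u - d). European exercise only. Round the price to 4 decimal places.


dt = T/N = 0.375000
u = exp(sigma*sqrt(dt)) = 1.179795; d = 1/u = 0.847605
p = (exp((r-q)*dt) - d) / (u - d) = 0.473470
Discount per step: exp(-r*dt) = 0.995137
Stock lattice S(k, i) with i counting down-moves:
  k=0: S(0,0) = 23.0300
  k=1: S(1,0) = 27.1707; S(1,1) = 19.5203
  k=2: S(2,0) = 32.0558; S(2,1) = 23.0300; S(2,2) = 16.5455
  k=3: S(3,0) = 37.8193; S(3,1) = 27.1707; S(3,2) = 19.5203; S(3,3) = 14.0241
  k=4: S(4,0) = 44.6190; S(4,1) = 32.0558; S(4,2) = 23.0300; S(4,3) = 16.5455; S(4,4) = 11.8869
Terminal payoffs V(N, i) = max(S_T - K, 0):
  V(4,0) = 22.039007; V(4,1) = 9.475822; V(4,2) = 0.450000; V(4,3) = 0.000000; V(4,4) = 0.000000
Backward induction: V(k, i) = exp(-r*dt) * [p * V(k+1, i) + (1-p) * V(k+1, i+1)].
  V(3,0) = exp(-r*dt) * [p*22.039007 + (1-p)*9.475822] = 15.349103
  V(3,1) = exp(-r*dt) * [p*9.475822 + (1-p)*0.450000] = 4.700485
  V(3,2) = exp(-r*dt) * [p*0.450000 + (1-p)*0.000000] = 0.212025
  V(3,3) = exp(-r*dt) * [p*0.000000 + (1-p)*0.000000] = 0.000000
  V(2,0) = exp(-r*dt) * [p*15.349103 + (1-p)*4.700485] = 9.694907
  V(2,1) = exp(-r*dt) * [p*4.700485 + (1-p)*0.212025] = 2.325810
  V(2,2) = exp(-r*dt) * [p*0.212025 + (1-p)*0.000000] = 0.099899
  V(1,0) = exp(-r*dt) * [p*9.694907 + (1-p)*2.325810] = 5.786578
  V(1,1) = exp(-r*dt) * [p*2.325810 + (1-p)*0.099899] = 1.148190
  V(0,0) = exp(-r*dt) * [p*5.786578 + (1-p)*1.148190] = 3.328063

Answer: Price = V(0,0) = 3.3281


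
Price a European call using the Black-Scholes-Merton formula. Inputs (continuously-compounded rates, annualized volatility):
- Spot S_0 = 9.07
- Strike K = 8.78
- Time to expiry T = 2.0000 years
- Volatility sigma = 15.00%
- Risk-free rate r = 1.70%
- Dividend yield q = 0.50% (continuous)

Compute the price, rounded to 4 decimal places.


Answer: Price = 1.0102

Derivation:
d1 = (ln(S/K) + (r - q + 0.5*sigma^2) * T) / (sigma * sqrt(T)) = 0.37239004
d2 = d1 - sigma * sqrt(T) = 0.16025800
exp(-rT) = 0.96657150; exp(-qT) = 0.99004983
C = S_0 * exp(-qT) * N(d1) - K * exp(-rT) * N(d2)
N(d1) = 0.64519877; N(d2) = 0.56366108
C = 9.0700 * 0.99004983 * 0.64519877 - 8.7800 * 0.96657150 * 0.56366108 = 1.0102


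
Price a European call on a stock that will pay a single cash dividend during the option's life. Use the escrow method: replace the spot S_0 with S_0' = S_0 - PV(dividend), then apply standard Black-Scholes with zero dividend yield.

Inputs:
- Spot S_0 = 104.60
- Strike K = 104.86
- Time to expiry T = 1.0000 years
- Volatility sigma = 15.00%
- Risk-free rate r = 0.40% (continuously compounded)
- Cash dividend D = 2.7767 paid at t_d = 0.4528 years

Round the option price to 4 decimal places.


PV(D) = D * exp(-r * t_d) = 2.7767 * 0.99819044 = 2.77167539
S_0' = S_0 - PV(D) = 104.6000 - 2.77167539 = 101.82832461
d1 = (ln(S_0'/K) + (r + sigma^2/2)*T) / (sigma*sqrt(T)) = -0.09391883
d2 = d1 - sigma*sqrt(T) = -0.24391883
exp(-rT) = 0.99600799
N(d1) = 0.46258682; N(d2) = 0.40364684
C = S_0' * N(d1) - K * exp(-rT) * N(d2) = 101.82832461 * 0.46258682 - 104.8600 * 0.99600799 * 0.40364684 = 4.9470

Answer: Price = 4.9470


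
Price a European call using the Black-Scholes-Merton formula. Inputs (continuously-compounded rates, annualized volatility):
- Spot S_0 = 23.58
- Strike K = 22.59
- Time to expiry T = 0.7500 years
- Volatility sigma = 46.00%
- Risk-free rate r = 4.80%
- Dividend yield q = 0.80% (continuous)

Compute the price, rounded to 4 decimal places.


Answer: Price = 4.4532

Derivation:
d1 = (ln(S/K) + (r - q + 0.5*sigma^2) * T) / (sigma * sqrt(T)) = 0.38215960
d2 = d1 - sigma * sqrt(T) = -0.01621208
exp(-rT) = 0.96464029; exp(-qT) = 0.99401796
C = S_0 * exp(-qT) * N(d1) - K * exp(-rT) * N(d2)
N(d1) = 0.64882851; N(d2) = 0.49353260
C = 23.5800 * 0.99401796 * 0.64882851 - 22.5900 * 0.96464029 * 0.49353260 = 4.4532


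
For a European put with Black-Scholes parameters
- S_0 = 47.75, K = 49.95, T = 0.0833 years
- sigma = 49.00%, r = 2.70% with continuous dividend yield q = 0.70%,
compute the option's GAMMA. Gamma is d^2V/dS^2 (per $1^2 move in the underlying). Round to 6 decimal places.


d1 = -0.2360110149; d2 = -0.3774335378
phi(d1) = 0.3879847933; exp(-qT) = 0.9994170700; exp(-rT) = 0.9977534273
Gamma = exp(-qT) * phi(d1) / (S * sigma * sqrt(T)) = 0.9994170700 * 0.3879847933 / (47.7500 * 0.4900 * 0.2886173938) = 0.057421

Answer: Gamma = 0.057421


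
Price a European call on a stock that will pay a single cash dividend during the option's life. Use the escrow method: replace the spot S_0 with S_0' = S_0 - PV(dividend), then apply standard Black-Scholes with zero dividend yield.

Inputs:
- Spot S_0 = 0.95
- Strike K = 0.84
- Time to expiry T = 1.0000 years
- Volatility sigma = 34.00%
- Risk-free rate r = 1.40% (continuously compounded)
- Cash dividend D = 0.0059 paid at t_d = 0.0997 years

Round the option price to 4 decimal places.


Answer: Price = 0.1862

Derivation:
PV(D) = D * exp(-r * t_d) = 0.0059 * 0.99860517 = 0.00589177
S_0' = S_0 - PV(D) = 0.9500 - 0.00589177 = 0.94410823
d1 = (ln(S_0'/K) + (r + sigma^2/2)*T) / (sigma*sqrt(T)) = 0.55482035
d2 = d1 - sigma*sqrt(T) = 0.21482035
exp(-rT) = 0.98609754
N(d1) = 0.71049123; N(d2) = 0.58504631
C = S_0' * N(d1) - K * exp(-rT) * N(d2) = 0.94410823 * 0.71049123 - 0.8400 * 0.98609754 * 0.58504631 = 0.1862


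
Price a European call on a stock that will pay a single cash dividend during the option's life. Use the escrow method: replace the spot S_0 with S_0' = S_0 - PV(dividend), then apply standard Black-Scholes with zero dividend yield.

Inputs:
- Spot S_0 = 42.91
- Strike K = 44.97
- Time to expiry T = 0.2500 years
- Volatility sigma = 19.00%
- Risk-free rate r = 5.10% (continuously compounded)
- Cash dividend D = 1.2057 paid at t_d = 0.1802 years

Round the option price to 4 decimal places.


PV(D) = D * exp(-r * t_d) = 1.2057 * 0.99085190 = 1.19467014
S_0' = S_0 - PV(D) = 42.9100 - 1.19467014 = 41.71532986
d1 = (ln(S_0'/K) + (r + sigma^2/2)*T) / (sigma*sqrt(T)) = -0.60909913
d2 = d1 - sigma*sqrt(T) = -0.70409913
exp(-rT) = 0.98733094
N(d1) = 0.27122937; N(d2) = 0.24068552
C = S_0' * N(d1) - K * exp(-rT) * N(d2) = 41.71532986 * 0.27122937 - 44.9700 * 0.98733094 * 0.24068552 = 0.6279

Answer: Price = 0.6279


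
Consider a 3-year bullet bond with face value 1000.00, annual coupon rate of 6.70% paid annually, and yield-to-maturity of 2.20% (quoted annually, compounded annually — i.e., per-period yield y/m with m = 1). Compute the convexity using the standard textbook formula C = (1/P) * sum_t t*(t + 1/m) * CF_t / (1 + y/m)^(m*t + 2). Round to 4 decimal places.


Coupon per period c = face * coupon_rate / m = 67.000000
Periods per year m = 1; per-period yield y/m = 0.022000
Number of cashflows N = 3
Cashflows (t years, CF_t, discount factor 1/(1+y/m)^(m*t), PV):
  t = 1.0000: CF_t = 67.000000, DF = 0.978474, PV = 65.557730
  t = 2.0000: CF_t = 67.000000, DF = 0.957411, PV = 64.146507
  t = 3.0000: CF_t = 1067.000000, DF = 0.936801, PV = 999.566591
Price P = sum_t PV_t = 1129.270828
Convexity numerator sum_t t*(t + 1/m) * CF_t / (1+y/m)^(m*t + 2):
  t = 1.0000: term = 125.531324
  t = 2.0000: term = 368.487254
  t = 3.0000: term = 11483.947185
Convexity = (1/P) * sum = 11977.965763 / 1129.270828 = 10.606814

Answer: Convexity = 10.6068


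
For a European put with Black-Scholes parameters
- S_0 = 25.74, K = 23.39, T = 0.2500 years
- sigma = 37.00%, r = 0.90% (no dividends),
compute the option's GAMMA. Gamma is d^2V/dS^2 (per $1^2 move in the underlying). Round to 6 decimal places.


d1 = 0.6221628193; d2 = 0.4371628193
phi(d1) = 0.3287420691; exp(-qT) = 1.0000000000; exp(-rT) = 0.9977525294
Gamma = exp(-qT) * phi(d1) / (S * sigma * sqrt(T)) = 1.0000000000 * 0.3287420691 / (25.7400 * 0.3700 * 0.5000000000) = 0.069036

Answer: Gamma = 0.069036


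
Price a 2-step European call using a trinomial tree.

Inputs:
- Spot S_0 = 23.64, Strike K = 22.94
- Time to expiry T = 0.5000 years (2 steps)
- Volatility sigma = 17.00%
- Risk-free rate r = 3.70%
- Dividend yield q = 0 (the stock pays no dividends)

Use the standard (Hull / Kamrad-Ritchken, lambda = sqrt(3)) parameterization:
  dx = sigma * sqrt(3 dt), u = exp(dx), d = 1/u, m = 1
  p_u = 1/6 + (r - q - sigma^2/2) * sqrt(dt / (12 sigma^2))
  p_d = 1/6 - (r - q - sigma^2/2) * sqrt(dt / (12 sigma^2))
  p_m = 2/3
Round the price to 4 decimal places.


Answer: Price = V(0,0) = 1.7233

Derivation:
dt = T/N = 0.250000; dx = sigma*sqrt(3*dt) = 0.147224
u = exp(dx) = 1.158614; d = 1/u = 0.863100
p_u = 0.185813, p_m = 0.666667, p_d = 0.147521
Discount per step: exp(-r*dt) = 0.990793
Stock lattice S(k, j) with j the centered position index:
  k=0: S(0,+0) = 23.6400
  k=1: S(1,-1) = 20.4037; S(1,+0) = 23.6400; S(1,+1) = 27.3896
  k=2: S(2,-2) = 17.6104; S(2,-1) = 20.4037; S(2,+0) = 23.6400; S(2,+1) = 27.3896; S(2,+2) = 31.7340
Terminal payoffs V(N, j) = max(S_T - K, 0):
  V(2,-2) = 0.000000; V(2,-1) = 0.000000; V(2,+0) = 0.700000; V(2,+1) = 4.449631; V(2,+2) = 8.794005
Backward induction: V(k, j) = exp(-r*dt) * [p_u * V(k+1, j+1) + p_m * V(k+1, j) + p_d * V(k+1, j-1)]
  V(1,-1) = exp(-r*dt) * [p_u*0.700000 + p_m*0.000000 + p_d*0.000000] = 0.128871
  V(1,+0) = exp(-r*dt) * [p_u*4.449631 + p_m*0.700000 + p_d*0.000000] = 1.281555
  V(1,+1) = exp(-r*dt) * [p_u*8.794005 + p_m*4.449631 + p_d*0.700000] = 4.660414
  V(0,+0) = exp(-r*dt) * [p_u*4.660414 + p_m*1.281555 + p_d*0.128871] = 1.723330


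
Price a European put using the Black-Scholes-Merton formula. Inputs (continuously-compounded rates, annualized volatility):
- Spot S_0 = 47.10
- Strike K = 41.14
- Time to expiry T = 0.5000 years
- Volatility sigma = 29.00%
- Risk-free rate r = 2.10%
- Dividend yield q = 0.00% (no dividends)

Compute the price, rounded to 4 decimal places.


d1 = (ln(S/K) + (r - q + 0.5*sigma^2) * T) / (sigma * sqrt(T)) = 0.81350010
d2 = d1 - sigma * sqrt(T) = 0.60843913
exp(-rT) = 0.98955493; exp(-qT) = 1.00000000
P = K * exp(-rT) * N(-d2) - S_0 * exp(-qT) * N(-d1)
N(-d1) = 0.20796569; N(-d2) = 0.27144813
P = 41.1400 * 0.98955493 * 0.27144813 - 47.1000 * 1.00000000 * 0.20796569 = 1.2555

Answer: Price = 1.2555


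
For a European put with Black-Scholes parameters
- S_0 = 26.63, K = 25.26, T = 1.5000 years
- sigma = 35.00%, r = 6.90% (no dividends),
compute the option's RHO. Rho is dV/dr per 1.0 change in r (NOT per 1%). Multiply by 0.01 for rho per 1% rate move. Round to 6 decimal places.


d1 = 0.5789923826; d2 = 0.1503316776
phi(d1) = 0.3373768842; exp(-qT) = 1.0000000000; exp(-rT) = 0.9016760227
N(-d2) = 0.4402514709
Rho = -K*T*exp(-rT)*N(-d2) = -25.2600 * 1.5000 * 0.9016760227 * 0.4402514709 = -15.040973

Answer: Rho = -15.040973


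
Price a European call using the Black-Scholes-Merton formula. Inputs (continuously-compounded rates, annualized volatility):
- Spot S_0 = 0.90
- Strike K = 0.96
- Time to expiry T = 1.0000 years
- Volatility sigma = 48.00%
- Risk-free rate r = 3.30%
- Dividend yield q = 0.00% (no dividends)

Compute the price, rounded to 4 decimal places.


d1 = (ln(S/K) + (r - q + 0.5*sigma^2) * T) / (sigma * sqrt(T)) = 0.17429475
d2 = d1 - sigma * sqrt(T) = -0.30570525
exp(-rT) = 0.96753856; exp(-qT) = 1.00000000
C = S_0 * exp(-qT) * N(d1) - K * exp(-rT) * N(d2)
N(d1) = 0.56918309; N(d2) = 0.37991454
C = 0.9000 * 1.00000000 * 0.56918309 - 0.9600 * 0.96753856 * 0.37991454 = 0.1594

Answer: Price = 0.1594


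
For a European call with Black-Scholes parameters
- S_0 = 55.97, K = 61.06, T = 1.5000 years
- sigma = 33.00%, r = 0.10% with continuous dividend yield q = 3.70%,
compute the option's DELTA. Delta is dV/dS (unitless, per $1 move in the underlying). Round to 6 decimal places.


Answer: Delta = 0.417769

Derivation:
d1 = -0.1468856427; d2 = -0.5510514503
phi(d1) = 0.3946617424; exp(-qT) = 0.9460120237; exp(-rT) = 0.9985011244
N(d1) = 0.4416111422
Delta = exp(-qT) * N(d1) = 0.9460120237 * 0.4416111422 = 0.417769


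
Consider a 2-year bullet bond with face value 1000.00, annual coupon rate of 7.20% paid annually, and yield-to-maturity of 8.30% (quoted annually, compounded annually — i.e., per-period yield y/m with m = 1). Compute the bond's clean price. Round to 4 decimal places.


Answer: Price = 980.4645

Derivation:
Coupon per period c = face * coupon_rate / m = 72.000000
Periods per year m = 1; per-period yield y/m = 0.083000
Number of cashflows N = 2
Cashflows (t years, CF_t, discount factor 1/(1+y/m)^(m*t), PV):
  t = 1.0000: CF_t = 72.000000, DF = 0.923361, PV = 66.481994
  t = 2.0000: CF_t = 1072.000000, DF = 0.852596, PV = 913.982483
Price P = sum_t PV_t = 980.464477
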